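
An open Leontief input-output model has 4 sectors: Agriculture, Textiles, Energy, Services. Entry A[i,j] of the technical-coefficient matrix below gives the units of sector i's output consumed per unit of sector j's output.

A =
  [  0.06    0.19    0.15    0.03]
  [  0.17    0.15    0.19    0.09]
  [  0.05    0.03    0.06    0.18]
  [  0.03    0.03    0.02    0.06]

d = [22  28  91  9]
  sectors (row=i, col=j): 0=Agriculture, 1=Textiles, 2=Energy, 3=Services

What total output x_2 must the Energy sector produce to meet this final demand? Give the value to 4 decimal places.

Form M = I − A:
  [  0.94   -0.19   -0.15   -0.03]
  [ -0.17    0.85   -0.19   -0.09]
  [ -0.05   -0.03    0.94   -0.18]
  [ -0.03   -0.03   -0.02    0.94]
Leontief inverse L = M⁻¹:
  [  1.1275    0.2641    0.2356    0.1064]
  [  0.2474    1.2487    0.2958    0.1841]
  [  0.0766    0.0634    1.0935    0.2179]
  [  0.0455    0.0496    0.0402    1.0777]
Total output x = L · d:
  x_0 = 1.1275·22 + 0.2641·28 + 0.2356·91 + 0.1064·9 = 54.5945
  x_1 = 0.2474·22 + 1.2487·28 + 0.2958·91 + 0.1841·9 = 68.9828
  x_2 = 0.0766·22 + 0.0634·28 + 1.0935·91 + 0.2179·9 = 104.9302
  x_3 = 0.0455·22 + 0.0496·28 + 0.0402·91 + 1.0777·9 = 15.7510

104.9302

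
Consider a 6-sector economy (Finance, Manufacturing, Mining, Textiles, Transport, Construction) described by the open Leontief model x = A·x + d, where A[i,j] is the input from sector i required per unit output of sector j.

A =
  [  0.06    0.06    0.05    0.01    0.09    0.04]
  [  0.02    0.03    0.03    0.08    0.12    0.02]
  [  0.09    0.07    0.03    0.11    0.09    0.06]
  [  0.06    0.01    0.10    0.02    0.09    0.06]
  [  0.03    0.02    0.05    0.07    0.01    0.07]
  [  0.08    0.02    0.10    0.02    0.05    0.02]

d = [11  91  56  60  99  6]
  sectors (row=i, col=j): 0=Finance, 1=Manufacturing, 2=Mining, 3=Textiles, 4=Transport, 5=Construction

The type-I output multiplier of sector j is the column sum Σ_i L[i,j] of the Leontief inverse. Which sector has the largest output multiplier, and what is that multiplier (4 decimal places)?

Form M = I − A:
  [  0.94   -0.06   -0.05   -0.01   -0.09   -0.04]
  [ -0.02    0.97   -0.03   -0.08   -0.12   -0.02]
  [ -0.09   -0.07    0.97   -0.11   -0.09   -0.06]
  [ -0.06   -0.01   -0.10    0.98   -0.09   -0.06]
  [ -0.03   -0.02   -0.05   -0.07    0.99   -0.07]
  [ -0.08   -0.02   -0.10   -0.02   -0.05    0.98]
Leontief inverse L = M⁻¹:
  [  1.0839    0.0765    0.0744    0.0355    0.1209    0.0612]
  [  0.0426    1.0427    0.0571    0.1034    0.1470    0.0433]
  [  0.1256    0.0912    1.0712    0.1406    0.1372    0.0910]
  [  0.0911    0.0300    0.1289    1.0488    0.1233    0.0852]
  [  0.0540    0.0329    0.0753    0.0876    1.0382    0.0870]
  [  0.1068    0.0391    0.1230    0.0452    0.0824    1.0417]
Total output x = L · d:
  x_0 = 1.0839·11 + 0.0765·91 + 0.0744·56 + 0.0355·60 + 0.1209·99 + 0.0612·6 = 37.5265
  x_1 = 0.0426·11 + 1.0427·91 + 0.0571·56 + 0.1034·60 + 0.1470·99 + 0.0433·6 = 119.5718
  x_2 = 0.1256·11 + 0.0912·91 + 1.0712·56 + 0.1406·60 + 0.1372·99 + 0.0910·6 = 92.2382
  x_3 = 0.0911·11 + 0.0300·91 + 0.1289·56 + 1.0488·60 + 0.1233·99 + 0.0852·6 = 86.6007
  x_4 = 0.0540·11 + 0.0329·91 + 0.0753·56 + 0.0876·60 + 1.0382·99 + 0.0870·6 = 116.3668
  x_5 = 0.1068·11 + 0.0391·91 + 0.1230·56 + 0.0452·60 + 0.0824·99 + 1.0417·6 = 28.7426
Output multipliers (column sums of L):
  Finance: 1.5041
  Manufacturing: 1.3125
  Mining: 1.5300
  Textiles: 1.4612
  Transport: 1.6490
  Construction: 1.4095

Transport (1.6490)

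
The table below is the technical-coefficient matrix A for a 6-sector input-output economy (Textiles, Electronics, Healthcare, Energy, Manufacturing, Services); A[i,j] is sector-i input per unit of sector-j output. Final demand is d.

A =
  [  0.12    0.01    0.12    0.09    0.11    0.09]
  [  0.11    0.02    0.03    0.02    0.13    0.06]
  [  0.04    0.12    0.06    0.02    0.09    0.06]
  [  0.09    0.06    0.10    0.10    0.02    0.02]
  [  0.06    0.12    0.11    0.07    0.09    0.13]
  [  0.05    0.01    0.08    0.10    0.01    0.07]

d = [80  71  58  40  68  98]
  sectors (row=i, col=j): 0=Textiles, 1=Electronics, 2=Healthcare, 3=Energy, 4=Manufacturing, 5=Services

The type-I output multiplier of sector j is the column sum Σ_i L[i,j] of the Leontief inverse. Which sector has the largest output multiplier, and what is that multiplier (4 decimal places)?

Healthcare (1.8893)

Form M = I − A:
  [  0.88   -0.01   -0.12   -0.09   -0.11   -0.09]
  [ -0.11    0.98   -0.03   -0.02   -0.13   -0.06]
  [ -0.04   -0.12    0.94   -0.02   -0.09   -0.06]
  [ -0.09   -0.06   -0.10    0.90   -0.02   -0.02]
  [ -0.06   -0.12   -0.11   -0.07    0.91   -0.13]
  [ -0.05   -0.01   -0.08   -0.10   -0.01    0.93]
Leontief inverse L = M⁻¹:
  [  1.1921    0.0707    0.2060    0.1573    0.1798    0.1617]
  [  0.1632    1.0614    0.0935    0.0693    0.1834    0.1174]
  [  0.0934    0.1603    1.1143    0.0617    0.1470    0.1132]
  [  0.1455    0.1005    0.1577    1.1444    0.0734    0.0656]
  [  0.1356    0.1777    0.1909    0.1349    1.1647    0.2026]
  [  0.0910    0.0417    0.1269    0.1390    0.0447    1.1042]
Total output x = L · d:
  x_0 = 1.1921·80 + 0.0707·71 + 0.2060·58 + 0.1573·40 + 0.1798·68 + 0.1617·98 = 146.7022
  x_1 = 0.1632·80 + 1.0614·71 + 0.0935·58 + 0.0693·40 + 0.1834·68 + 0.1174·98 = 120.5964
  x_2 = 0.0934·80 + 0.1603·71 + 1.1143·58 + 0.0617·40 + 0.1470·68 + 0.1132·98 = 107.0384
  x_3 = 0.1455·80 + 0.1005·71 + 0.1577·58 + 1.1444·40 + 0.0734·68 + 0.0656·98 = 85.1232
  x_4 = 0.1356·80 + 0.1777·71 + 0.1909·58 + 0.1349·40 + 1.1647·68 + 0.2026·98 = 138.9896
  x_5 = 0.0910·80 + 0.0417·71 + 0.1269·58 + 0.1390·40 + 0.0447·68 + 1.1042·98 = 134.4154
Output multipliers (column sums of L):
  Textiles: 1.8209
  Electronics: 1.6124
  Healthcare: 1.8893
  Energy: 1.7066
  Manufacturing: 1.7931
  Services: 1.7647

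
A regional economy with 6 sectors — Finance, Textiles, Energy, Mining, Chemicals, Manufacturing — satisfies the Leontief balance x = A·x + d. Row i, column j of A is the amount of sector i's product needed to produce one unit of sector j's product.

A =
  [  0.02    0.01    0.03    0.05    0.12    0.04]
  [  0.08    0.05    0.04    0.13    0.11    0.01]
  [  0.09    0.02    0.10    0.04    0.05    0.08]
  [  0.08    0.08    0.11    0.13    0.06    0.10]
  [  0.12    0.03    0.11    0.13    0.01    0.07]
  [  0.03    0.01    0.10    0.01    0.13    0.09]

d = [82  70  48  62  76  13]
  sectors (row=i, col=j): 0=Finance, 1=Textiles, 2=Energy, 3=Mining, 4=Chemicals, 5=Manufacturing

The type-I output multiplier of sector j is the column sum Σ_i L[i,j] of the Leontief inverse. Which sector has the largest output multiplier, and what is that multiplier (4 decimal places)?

Form M = I − A:
  [  0.98   -0.01   -0.03   -0.05   -0.12   -0.04]
  [ -0.08    0.95   -0.04   -0.13   -0.11   -0.01]
  [ -0.09   -0.02    0.90   -0.04   -0.05   -0.08]
  [ -0.08   -0.08   -0.11    0.87   -0.06   -0.10]
  [ -0.12   -0.03   -0.11   -0.13    0.99   -0.07]
  [ -0.03   -0.01   -0.10   -0.01   -0.13    0.91]
Leontief inverse L = M⁻¹:
  [  1.0575    0.0259    0.0742    0.0914    0.1502    0.0749]
  [  0.1354    1.0787    0.1033    0.1986    0.1615    0.0611]
  [  0.1317    0.0371    1.1532    0.0824    0.0996    0.1243]
  [  0.1470    0.1132    0.1924    1.2058    0.1352    0.1675]
  [  0.1717    0.0567    0.1767    0.1884    1.0742    0.1270]
  [  0.0770    0.0261    0.1577    0.0544    0.1726    1.1357]
Total output x = L · d:
  x_0 = 1.0575·82 + 0.0259·70 + 0.0742·48 + 0.0914·62 + 0.1502·76 + 0.0749·13 = 110.1433
  x_1 = 0.1354·82 + 1.0787·70 + 0.1033·48 + 0.1986·62 + 0.1615·76 + 0.0611·13 = 116.9504
  x_2 = 0.1317·82 + 0.0371·70 + 1.1532·48 + 0.0824·62 + 0.0996·76 + 0.1243·13 = 83.0454
  x_3 = 0.1470·82 + 0.1132·70 + 0.1924·48 + 1.2058·62 + 0.1352·76 + 0.1675·13 = 116.4239
  x_4 = 0.1717·82 + 0.0567·70 + 0.1767·48 + 0.1884·62 + 1.0742·76 + 0.1270·13 = 121.4983
  x_5 = 0.0770·82 + 0.0261·70 + 0.1577·48 + 0.0544·62 + 0.1726·76 + 1.1357·13 = 46.9641
Output multipliers (column sums of L):
  Finance: 1.7202
  Textiles: 1.3376
  Energy: 1.8575
  Mining: 1.8210
  Chemicals: 1.7934
  Manufacturing: 1.6906

Energy (1.8575)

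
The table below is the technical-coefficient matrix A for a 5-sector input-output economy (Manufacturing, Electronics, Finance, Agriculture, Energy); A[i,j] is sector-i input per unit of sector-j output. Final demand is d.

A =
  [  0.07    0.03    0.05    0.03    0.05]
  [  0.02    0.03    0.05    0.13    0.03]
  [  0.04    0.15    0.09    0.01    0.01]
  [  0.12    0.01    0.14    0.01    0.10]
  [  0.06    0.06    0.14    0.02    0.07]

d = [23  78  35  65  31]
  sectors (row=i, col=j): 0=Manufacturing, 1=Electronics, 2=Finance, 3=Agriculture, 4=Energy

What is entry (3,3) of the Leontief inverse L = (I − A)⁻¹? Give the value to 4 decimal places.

Form M = I − A:
  [  0.93   -0.03   -0.05   -0.03   -0.05]
  [ -0.02    0.97   -0.05   -0.13   -0.03]
  [ -0.04   -0.15    0.91   -0.01   -0.01]
  [ -0.12   -0.01   -0.14    0.99   -0.10]
  [ -0.06   -0.06   -0.14   -0.02    0.93]
Leontief inverse L = M⁻¹:
  [  1.0894    0.0504    0.0791    0.0418    0.0655]
  [  0.0481    1.0511    0.0903    0.1415    0.0527]
  [  0.0584    0.1771    1.1213    0.0369    0.0249]
  [  0.1494    0.0518    0.1876    1.0258    0.1220]
  [  0.0854    0.0988    0.1838    0.0394    1.0893]
Total output x = L · d:
  x_0 = 1.0894·23 + 0.0504·78 + 0.0791·35 + 0.0418·65 + 0.0655·31 = 36.5030
  x_1 = 0.0481·23 + 1.0511·78 + 0.0903·35 + 0.1415·65 + 0.0527·31 = 97.0791
  x_2 = 0.0584·23 + 0.1771·78 + 1.1213·35 + 0.0369·65 + 0.0249·31 = 57.5729
  x_3 = 0.1494·23 + 0.0518·78 + 0.1876·35 + 1.0258·65 + 0.1220·31 = 84.4999
  x_4 = 0.0854·23 + 0.0988·78 + 0.1838·35 + 0.0394·65 + 1.0893·31 = 52.4356

L[3,3] = 1.0258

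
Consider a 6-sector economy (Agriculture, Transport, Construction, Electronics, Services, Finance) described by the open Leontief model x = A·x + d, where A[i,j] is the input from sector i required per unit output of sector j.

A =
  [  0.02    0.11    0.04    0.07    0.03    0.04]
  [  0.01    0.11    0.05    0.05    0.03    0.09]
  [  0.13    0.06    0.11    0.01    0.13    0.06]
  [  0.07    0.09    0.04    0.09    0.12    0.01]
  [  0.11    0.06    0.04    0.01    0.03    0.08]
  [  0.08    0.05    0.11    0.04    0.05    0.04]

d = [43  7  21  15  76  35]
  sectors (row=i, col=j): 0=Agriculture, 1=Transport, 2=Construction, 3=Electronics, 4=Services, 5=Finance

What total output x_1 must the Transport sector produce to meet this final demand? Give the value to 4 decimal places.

Form M = I − A:
  [  0.98   -0.11   -0.04   -0.07   -0.03   -0.04]
  [ -0.01    0.89   -0.05   -0.05   -0.03   -0.09]
  [ -0.13   -0.06    0.89   -0.01   -0.13   -0.06]
  [ -0.07   -0.09   -0.04    0.91   -0.12   -0.01]
  [ -0.11   -0.06   -0.04   -0.01    0.97   -0.08]
  [ -0.08   -0.05   -0.11   -0.04   -0.05    0.96]
Leontief inverse L = M⁻¹:
  [  1.0506    0.1522    0.0712    0.0937    0.0619    0.0686]
  [  0.0459    1.1539    0.0881    0.0740    0.0643    0.1217]
  [  0.1868    0.1234    1.1619    0.0406    0.1758    0.1070]
  [  0.1135    0.1460    0.0768    1.1204    0.1594    0.0482]
  [  0.1410    0.1033    0.0747    0.0338    1.0583    0.1088]
  [  0.1234    0.0984    0.1507    0.0647    0.0904    1.0737]
Total output x = L · d:
  x_0 = 1.0506·43 + 0.1522·7 + 0.0712·21 + 0.0937·15 + 0.0619·76 + 0.0686·35 = 56.2480
  x_1 = 0.0459·43 + 1.1539·7 + 0.0881·21 + 0.0740·15 + 0.0643·76 + 0.1217·35 = 22.1624
  x_2 = 0.1868·43 + 0.1234·7 + 1.1619·21 + 0.0406·15 + 0.1758·76 + 0.1070·35 = 51.0123
  x_3 = 0.1135·43 + 0.1460·7 + 0.0768·21 + 1.1204·15 + 0.1594·76 + 0.0482·35 = 38.1210
  x_4 = 0.1410·43 + 0.1033·7 + 0.0747·21 + 0.0338·15 + 1.0583·76 + 0.1088·35 = 93.0983
  x_5 = 0.1234·43 + 0.0984·7 + 0.1507·21 + 0.0647·15 + 0.0904·76 + 1.0737·35 = 54.5824

22.1624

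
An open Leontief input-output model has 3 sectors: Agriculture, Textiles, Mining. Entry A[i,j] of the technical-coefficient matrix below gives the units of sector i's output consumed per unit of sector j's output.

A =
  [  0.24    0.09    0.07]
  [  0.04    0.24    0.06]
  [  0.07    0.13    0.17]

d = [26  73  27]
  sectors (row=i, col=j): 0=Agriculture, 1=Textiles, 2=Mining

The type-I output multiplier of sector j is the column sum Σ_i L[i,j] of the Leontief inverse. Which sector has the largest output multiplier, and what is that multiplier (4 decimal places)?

Textiles (1.7484)

Form M = I − A:
  [  0.76   -0.09   -0.07]
  [ -0.04    0.76   -0.06]
  [ -0.07   -0.13    0.83]
Leontief inverse L = M⁻¹:
  [  1.3368    0.1798    0.1257]
  [  0.0803    1.3431    0.1039]
  [  0.1253    0.2255    1.2317]
Total output x = L · d:
  x_0 = 1.3368·26 + 0.1798·73 + 0.1257·27 = 51.2795
  x_1 = 0.0803·26 + 1.3431·73 + 0.1039·27 = 102.9340
  x_2 = 0.1253·26 + 0.2255·73 + 1.2317·27 = 52.9771
Output multipliers (column sums of L):
  Agriculture: 1.5424
  Textiles: 1.7484
  Mining: 1.4613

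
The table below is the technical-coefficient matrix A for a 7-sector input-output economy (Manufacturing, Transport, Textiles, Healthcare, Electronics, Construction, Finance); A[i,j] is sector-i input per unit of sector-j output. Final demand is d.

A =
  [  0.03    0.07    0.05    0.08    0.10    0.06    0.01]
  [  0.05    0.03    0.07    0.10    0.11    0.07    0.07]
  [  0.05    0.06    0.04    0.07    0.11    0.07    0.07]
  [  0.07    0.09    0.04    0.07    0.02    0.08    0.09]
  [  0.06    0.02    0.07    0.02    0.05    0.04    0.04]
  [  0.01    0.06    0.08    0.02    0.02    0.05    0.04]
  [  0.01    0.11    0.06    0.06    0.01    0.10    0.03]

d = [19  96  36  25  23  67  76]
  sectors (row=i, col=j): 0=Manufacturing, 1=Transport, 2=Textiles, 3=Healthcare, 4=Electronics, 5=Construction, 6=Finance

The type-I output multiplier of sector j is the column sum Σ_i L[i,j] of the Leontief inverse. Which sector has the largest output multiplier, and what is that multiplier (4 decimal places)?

Form M = I − A:
  [  0.97   -0.07   -0.05   -0.08   -0.10   -0.06   -0.01]
  [ -0.05    0.97   -0.07   -0.10   -0.11   -0.07   -0.07]
  [ -0.05   -0.06    0.96   -0.07   -0.11   -0.07   -0.07]
  [ -0.07   -0.09   -0.04    0.93   -0.02   -0.08   -0.09]
  [ -0.06   -0.02   -0.07   -0.02    0.95   -0.04   -0.04]
  [ -0.01   -0.06   -0.08   -0.02   -0.02    0.95   -0.04]
  [ -0.01   -0.11   -0.06   -0.06   -0.01   -0.10    0.97]
Leontief inverse L = M⁻¹:
  [  1.0597    0.1073    0.0895    0.1176    0.1394    0.1020    0.0460]
  [  0.0843    1.0815    0.1180    0.1457    0.1546    0.1243    0.1124]
  [  0.0815    0.1065    1.0864    0.1131    0.1528    0.1204    0.1087]
  [  0.0990    0.1404    0.0859    1.1179    0.0643    0.1334    0.1292]
  [  0.0795    0.0503    0.0987    0.0486    1.0815    0.0723    0.0637]
  [  0.0286    0.0887    0.1079    0.0487    0.0503    1.0821    0.0657]
  [  0.0354    0.1487    0.0990    0.0994    0.0487    0.1431    1.0663]
Total output x = L · d:
  x_0 = 1.0597·19 + 0.1073·96 + 0.0895·36 + 0.1176·25 + 0.1394·23 + 0.1020·67 + 0.0460·76 = 50.1376
  x_1 = 0.0843·19 + 1.0815·96 + 0.1180·36 + 0.1457·25 + 0.1546·23 + 0.1243·67 + 0.1124·76 = 133.7438
  x_2 = 0.0815·19 + 0.1065·96 + 1.0864·36 + 0.1131·25 + 0.1528·23 + 0.1204·67 + 0.1087·76 = 73.5504
  x_3 = 0.0990·19 + 0.1404·96 + 0.0859·36 + 1.1179·25 + 0.0643·23 + 0.1334·67 + 0.1292·76 = 66.6381
  x_4 = 0.0795·19 + 0.0503·96 + 0.0987·36 + 0.0486·25 + 1.0815·23 + 0.0723·67 + 0.0637·76 = 45.6699
  x_5 = 0.0286·19 + 0.0887·96 + 0.1079·36 + 0.0487·25 + 0.0503·23 + 1.0821·67 + 0.0657·76 = 92.8063
  x_6 = 0.0354·19 + 0.1487·96 + 0.0990·36 + 0.0994·25 + 0.0487·23 + 0.1431·67 + 1.0663·76 = 112.7442
Output multipliers (column sums of L):
  Manufacturing: 1.4680
  Transport: 1.7234
  Textiles: 1.6852
  Healthcare: 1.6910
  Electronics: 1.6916
  Construction: 1.7777
  Finance: 1.5920

Construction (1.7777)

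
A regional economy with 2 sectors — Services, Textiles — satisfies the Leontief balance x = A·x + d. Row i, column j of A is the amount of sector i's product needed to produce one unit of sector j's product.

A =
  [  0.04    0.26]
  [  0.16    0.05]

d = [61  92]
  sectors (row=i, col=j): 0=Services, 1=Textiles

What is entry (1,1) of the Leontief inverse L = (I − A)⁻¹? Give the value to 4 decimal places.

Form M = I − A:
  [  0.96   -0.26]
  [ -0.16    0.95]
Leontief inverse L = M⁻¹:
  [  1.0915    0.2987]
  [  0.1838    1.1029]
Total output x = L · d:
  x_0 = 1.0915·61 + 0.2987·92 = 94.0602
  x_1 = 0.1838·61 + 1.1029·92 = 112.6838

L[1,1] = 1.1029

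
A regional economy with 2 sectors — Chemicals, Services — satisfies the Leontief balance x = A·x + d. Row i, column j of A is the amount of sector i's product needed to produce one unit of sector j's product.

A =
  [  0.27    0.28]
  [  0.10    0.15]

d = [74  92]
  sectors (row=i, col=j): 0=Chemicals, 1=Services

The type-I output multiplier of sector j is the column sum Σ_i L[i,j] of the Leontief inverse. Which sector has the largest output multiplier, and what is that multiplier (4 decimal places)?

Form M = I − A:
  [  0.73   -0.28]
  [ -0.10    0.85]
Leontief inverse L = M⁻¹:
  [  1.4346    0.4726]
  [  0.1688    1.2321]
Total output x = L · d:
  x_0 = 1.4346·74 + 0.4726·92 = 149.6371
  x_1 = 0.1688·74 + 1.2321·92 = 125.8397
Output multipliers (column sums of L):
  Chemicals: 1.6034
  Services: 1.7046

Services (1.7046)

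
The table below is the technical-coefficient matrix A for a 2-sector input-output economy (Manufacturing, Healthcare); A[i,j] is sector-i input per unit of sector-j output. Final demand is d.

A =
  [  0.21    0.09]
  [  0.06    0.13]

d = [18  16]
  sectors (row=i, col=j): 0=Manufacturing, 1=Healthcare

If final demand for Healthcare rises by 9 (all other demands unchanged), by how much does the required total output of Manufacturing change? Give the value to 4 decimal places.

1.1879

Form M = I − A:
  [  0.79   -0.09]
  [ -0.06    0.87]
Leontief inverse L = M⁻¹:
  [  1.2758    0.1320]
  [  0.0880    1.1585]
Total output x = L · d:
  x_0 = 1.2758·18 + 0.1320·16 = 25.0770
  x_1 = 0.0880·18 + 1.1585·16 = 20.1203
Δx_0 = L[0,1] · Δd_1 = 0.1320 · 9 = 1.1879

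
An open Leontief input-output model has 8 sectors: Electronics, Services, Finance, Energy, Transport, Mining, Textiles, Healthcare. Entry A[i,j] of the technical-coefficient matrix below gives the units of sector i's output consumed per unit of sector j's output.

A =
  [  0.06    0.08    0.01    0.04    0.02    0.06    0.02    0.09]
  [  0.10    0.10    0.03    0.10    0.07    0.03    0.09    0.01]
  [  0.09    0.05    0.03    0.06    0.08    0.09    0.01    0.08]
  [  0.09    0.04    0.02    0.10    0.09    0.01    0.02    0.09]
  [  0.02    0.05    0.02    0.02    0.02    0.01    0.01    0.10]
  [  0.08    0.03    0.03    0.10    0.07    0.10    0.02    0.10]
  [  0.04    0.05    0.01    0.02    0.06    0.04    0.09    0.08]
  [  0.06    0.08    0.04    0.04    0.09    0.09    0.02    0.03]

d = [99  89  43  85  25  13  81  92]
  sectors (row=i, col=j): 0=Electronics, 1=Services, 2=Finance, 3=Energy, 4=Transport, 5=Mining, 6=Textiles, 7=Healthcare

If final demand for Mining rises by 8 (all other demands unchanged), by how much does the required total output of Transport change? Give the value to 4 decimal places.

Form M = I − A:
  [  0.94   -0.08   -0.01   -0.04   -0.02   -0.06   -0.02   -0.09]
  [ -0.10    0.90   -0.03   -0.10   -0.07   -0.03   -0.09   -0.01]
  [ -0.09   -0.05    0.97   -0.06   -0.08   -0.09   -0.01   -0.08]
  [ -0.09   -0.04   -0.02    0.90   -0.09   -0.01   -0.02   -0.09]
  [ -0.02   -0.05   -0.02   -0.02    0.98   -0.01   -0.01   -0.10]
  [ -0.08   -0.03   -0.03   -0.10   -0.07    0.90   -0.02   -0.10]
  [ -0.04   -0.05   -0.01   -0.02   -0.06   -0.04    0.91   -0.08]
  [ -0.06   -0.08   -0.04   -0.04   -0.09   -0.09   -0.02    0.97]
Leontief inverse L = M⁻¹:
  [  1.1080    0.1250    0.0274    0.0842    0.0636    0.0978    0.0447    0.1345]
  [  0.1618    1.1583    0.0499    0.1560    0.1242    0.0707    0.1267    0.0761]
  [  0.1475    0.1030    1.0512    0.1133    0.1316    0.1369    0.0351    0.1425]
  [  0.1411    0.0902    0.0386    1.1457    0.1371    0.0471    0.0434    0.1461]
  [  0.0506    0.0805    0.0322    0.0468    1.0498    0.0352    0.0256    0.1265]
  [  0.1428    0.0858    0.0531    0.1587    0.1285    1.1509    0.0461    0.1689]
  [  0.0819    0.0926    0.0260    0.0567    0.1010    0.0752    1.1169    0.1262]
  [  0.1134    0.1286    0.0592    0.0902    0.1367    0.1311    0.0461    1.0874]
Total output x = L · d:
  x_0 = 1.1080·99 + 0.1250·89 + 0.0274·43 + 0.0842·85 + 0.0636·25 + 0.0978·13 + 0.0447·81 + 0.1345·92 = 147.9993
  x_1 = 0.1618·99 + 1.1583·89 + 0.0499·43 + 0.1560·85 + 0.1242·25 + 0.0707·13 + 0.1267·81 + 0.0761·92 = 155.8057
  x_2 = 0.1475·99 + 0.1030·89 + 1.0512·43 + 0.1133·85 + 0.1316·25 + 0.1369·13 + 0.0351·81 + 0.1425·92 = 99.6286
  x_3 = 0.1411·99 + 0.0902·89 + 0.0386·43 + 1.1457·85 + 0.1371·25 + 0.0471·13 + 0.0434·81 + 0.1461·92 = 142.0318
  x_4 = 0.0506·99 + 0.0805·89 + 0.0322·43 + 0.0468·85 + 1.0498·25 + 0.0352·13 + 0.0256·81 + 0.1265·92 = 57.9500
  x_5 = 0.1428·99 + 0.0858·89 + 0.0531·43 + 0.1587·85 + 0.1285·25 + 1.1509·13 + 0.0461·81 + 0.1689·92 = 74.9988
  x_6 = 0.0819·99 + 0.0926·89 + 0.0260·43 + 0.0567·85 + 0.1010·25 + 0.0752·13 + 1.1169·81 + 0.1262·92 = 127.8760
  x_7 = 0.1134·99 + 0.1286·89 + 0.0592·43 + 0.0902·85 + 0.1367·25 + 0.1311·13 + 0.0461·81 + 1.0874·92 = 141.7874
Δx_4 = L[4,5] · Δd_5 = 0.0352 · 8 = 0.2820

0.2820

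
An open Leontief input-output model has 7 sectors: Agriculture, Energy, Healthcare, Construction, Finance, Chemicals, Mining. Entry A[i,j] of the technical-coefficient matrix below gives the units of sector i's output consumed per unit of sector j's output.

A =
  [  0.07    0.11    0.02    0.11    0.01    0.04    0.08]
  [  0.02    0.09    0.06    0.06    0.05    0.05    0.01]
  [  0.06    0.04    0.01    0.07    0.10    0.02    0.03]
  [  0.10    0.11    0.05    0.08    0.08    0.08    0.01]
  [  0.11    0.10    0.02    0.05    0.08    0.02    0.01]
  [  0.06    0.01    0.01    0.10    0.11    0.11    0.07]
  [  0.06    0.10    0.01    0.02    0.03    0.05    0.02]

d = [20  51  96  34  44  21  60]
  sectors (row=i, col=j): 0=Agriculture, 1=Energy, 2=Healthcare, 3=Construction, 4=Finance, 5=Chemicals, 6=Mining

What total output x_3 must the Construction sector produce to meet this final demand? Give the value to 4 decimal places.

69.7674

Form M = I − A:
  [  0.93   -0.11   -0.02   -0.11   -0.01   -0.04   -0.08]
  [ -0.02    0.91   -0.06   -0.06   -0.05   -0.05   -0.01]
  [ -0.06   -0.04    0.99   -0.07   -0.10   -0.02   -0.03]
  [ -0.10   -0.11   -0.05    0.92   -0.08   -0.08   -0.01]
  [ -0.11   -0.10   -0.02   -0.05    0.92   -0.02   -0.01]
  [ -0.06   -0.01   -0.01   -0.10   -0.11    0.89   -0.07]
  [ -0.06   -0.10   -0.01   -0.02   -0.03   -0.05    0.98]
Leontief inverse L = M⁻¹:
  [  1.1177    0.1748    0.0443    0.1625    0.0538    0.0826    0.1025]
  [  0.0579    1.1352    0.0780    0.1011    0.0901    0.0807    0.0264]
  [  0.1021    0.0912    1.0269    0.1099    0.1345    0.0483    0.0466]
  [  0.1589    0.1817    0.0765    1.1457    0.1361    0.1273    0.0393]
  [  0.1544    0.1593    0.0412    0.0991    1.1177    0.0526    0.0317]
  [  0.1211    0.0767    0.0311    0.1587    0.1642    1.1575    0.0976]
  [  0.0895    0.1400    0.0256    0.0559    0.0592    0.0771    1.0366]
Total output x = L · d:
  x_0 = 1.1177·20 + 0.1748·51 + 0.0443·96 + 0.1625·34 + 0.0538·44 + 0.0826·21 + 0.1025·60 = 51.3032
  x_1 = 0.0579·20 + 1.1352·51 + 0.0780·96 + 0.1011·34 + 0.0901·44 + 0.0807·21 + 0.0264·60 = 77.2257
  x_2 = 0.1021·20 + 0.0912·51 + 1.0269·96 + 0.1099·34 + 0.1345·44 + 0.0483·21 + 0.0466·60 = 118.7443
  x_3 = 0.1589·20 + 0.1817·51 + 0.0765·96 + 1.1457·34 + 0.1361·44 + 0.1273·21 + 0.0393·60 = 69.7674
  x_4 = 0.1544·20 + 0.1593·51 + 0.0412·96 + 0.0991·34 + 1.1177·44 + 0.0526·21 + 0.0317·60 = 70.7265
  x_5 = 0.1211·20 + 0.0767·51 + 0.0311·96 + 0.1587·34 + 0.1642·44 + 1.1575·21 + 0.0976·60 = 52.1055
  x_6 = 0.0895·20 + 0.1400·51 + 0.0256·96 + 0.0559·34 + 0.0592·44 + 0.0771·21 + 1.0366·60 = 79.7047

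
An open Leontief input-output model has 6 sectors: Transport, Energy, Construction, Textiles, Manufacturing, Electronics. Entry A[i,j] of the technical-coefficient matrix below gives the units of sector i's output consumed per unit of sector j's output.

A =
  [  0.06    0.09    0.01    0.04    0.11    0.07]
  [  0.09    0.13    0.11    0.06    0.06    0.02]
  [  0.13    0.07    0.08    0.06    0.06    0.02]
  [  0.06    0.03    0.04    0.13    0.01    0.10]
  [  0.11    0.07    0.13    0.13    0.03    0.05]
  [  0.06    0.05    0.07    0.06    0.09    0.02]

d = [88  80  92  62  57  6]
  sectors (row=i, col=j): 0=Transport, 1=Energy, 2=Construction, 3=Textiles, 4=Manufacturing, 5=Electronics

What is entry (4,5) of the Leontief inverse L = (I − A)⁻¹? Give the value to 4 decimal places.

Form M = I − A:
  [  0.94   -0.09   -0.01   -0.04   -0.11   -0.07]
  [ -0.09    0.87   -0.11   -0.06   -0.06   -0.02]
  [ -0.13   -0.07    0.92   -0.06   -0.06   -0.02]
  [ -0.06   -0.03   -0.04    0.87   -0.01   -0.10]
  [ -0.11   -0.07   -0.13   -0.13    0.97   -0.05]
  [ -0.06   -0.05   -0.07   -0.06   -0.09    0.98]
Leontief inverse L = M⁻¹:
  [  1.1159    0.1415    0.0620    0.0947    0.1495    0.1012]
  [  0.1623    1.1962    0.1699    0.1220    0.1095    0.0575]
  [  0.1915    0.1263    1.1284    0.1150    0.1057    0.0564]
  [  0.1065    0.0693    0.0774    1.1805    0.0457    0.1334]
  [  0.1841    0.1335    0.1868    0.1989    1.0825    0.0952]
  [  0.1137    0.0952    0.1150    0.1108    0.1245    1.0505]
Total output x = L · d:
  x_0 = 1.1159·88 + 0.1415·80 + 0.0620·92 + 0.0947·62 + 0.1495·57 + 0.1012·6 = 130.2267
  x_1 = 0.1623·88 + 1.1962·80 + 0.1699·92 + 0.1220·62 + 0.1095·57 + 0.0575·6 = 139.7662
  x_2 = 0.1915·88 + 0.1263·80 + 1.1284·92 + 0.1150·62 + 0.1057·57 + 0.0564·6 = 144.2614
  x_3 = 0.1065·88 + 0.0693·80 + 0.0774·92 + 1.1805·62 + 0.0457·57 + 0.1334·6 = 98.6328
  x_4 = 0.1841·88 + 0.1335·80 + 0.1868·92 + 0.1989·62 + 1.0825·57 + 0.0952·6 = 118.6682
  x_5 = 0.1137·88 + 0.0952·80 + 0.1150·92 + 0.1108·62 + 0.1245·57 + 1.0505·6 = 48.4677

L[4,5] = 0.0952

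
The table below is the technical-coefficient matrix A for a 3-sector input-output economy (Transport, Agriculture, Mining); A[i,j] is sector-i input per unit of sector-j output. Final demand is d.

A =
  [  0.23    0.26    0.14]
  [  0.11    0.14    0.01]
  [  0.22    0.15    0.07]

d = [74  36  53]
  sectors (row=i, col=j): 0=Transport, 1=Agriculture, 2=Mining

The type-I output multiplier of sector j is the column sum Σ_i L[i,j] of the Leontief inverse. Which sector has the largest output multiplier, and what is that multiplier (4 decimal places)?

Agriculture (2.0060)

Form M = I − A:
  [  0.77   -0.26   -0.14]
  [ -0.11    0.86   -0.01]
  [ -0.22   -0.15    0.93]
Leontief inverse L = M⁻¹:
  [  1.4288    0.4704    0.2201]
  [  0.1870    1.2265    0.0413]
  [  0.3682    0.3091    1.1340]
Total output x = L · d:
  x_0 = 1.4288·74 + 0.4704·36 + 0.2201·53 = 134.3313
  x_1 = 0.1870·74 + 1.2265·36 + 0.0413·53 = 60.1874
  x_2 = 0.3682·74 + 0.3091·36 + 1.1340·53 = 98.4742
Output multipliers (column sums of L):
  Transport: 1.9840
  Agriculture: 2.0060
  Mining: 1.3955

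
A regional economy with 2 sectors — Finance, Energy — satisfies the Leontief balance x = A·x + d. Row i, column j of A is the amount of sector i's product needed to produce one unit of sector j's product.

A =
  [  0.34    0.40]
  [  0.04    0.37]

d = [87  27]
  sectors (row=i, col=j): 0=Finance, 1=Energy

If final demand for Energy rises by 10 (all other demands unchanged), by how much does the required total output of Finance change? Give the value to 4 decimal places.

10.0050

Form M = I − A:
  [  0.66   -0.40]
  [ -0.04    0.63]
Leontief inverse L = M⁻¹:
  [  1.5758    1.0005]
  [  0.1001    1.6508]
Total output x = L · d:
  x_0 = 1.5758·87 + 1.0005·27 = 164.1071
  x_1 = 0.1001·87 + 1.6508·27 = 53.2766
Δx_0 = L[0,1] · Δd_1 = 1.0005 · 10 = 10.0050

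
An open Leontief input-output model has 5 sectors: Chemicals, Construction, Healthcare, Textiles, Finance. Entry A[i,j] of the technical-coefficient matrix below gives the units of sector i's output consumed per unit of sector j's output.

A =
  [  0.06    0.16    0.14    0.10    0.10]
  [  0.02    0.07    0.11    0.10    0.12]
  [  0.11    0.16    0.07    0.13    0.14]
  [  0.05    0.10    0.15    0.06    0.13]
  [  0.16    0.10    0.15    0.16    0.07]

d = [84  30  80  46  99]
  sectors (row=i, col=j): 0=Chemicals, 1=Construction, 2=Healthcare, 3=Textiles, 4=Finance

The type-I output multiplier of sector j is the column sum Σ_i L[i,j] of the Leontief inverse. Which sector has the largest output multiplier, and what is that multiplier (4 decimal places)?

Healthcare (2.3460)

Form M = I − A:
  [  0.94   -0.16   -0.14   -0.10   -0.10]
  [ -0.02    0.93   -0.11   -0.10   -0.12]
  [ -0.11   -0.16    0.93   -0.13   -0.14]
  [ -0.05   -0.10   -0.15    0.94   -0.13]
  [ -0.16   -0.10   -0.15   -0.16    0.93]
Leontief inverse L = M⁻¹:
  [  1.1568    0.2992    0.2860    0.2351    0.2389]
  [  0.1005    1.1773    0.2238    0.2052    0.2251]
  [  0.2147    0.3100    1.2351    0.2756    0.2875]
  [  0.1437    0.2276    0.2805    1.1851    0.2527]
  [  0.2692    0.2672    0.3207    0.3109    1.2304]
Total output x = L · d:
  x_0 = 1.1568·84 + 0.2992·30 + 0.2860·80 + 0.2351·46 + 0.2389·99 = 163.4977
  x_1 = 0.1005·84 + 1.1773·30 + 0.2238·80 + 0.2052·46 + 0.2251·99 = 93.3827
  x_2 = 0.2147·84 + 0.3100·30 + 1.2351·80 + 0.2756·46 + 0.2875·99 = 167.2846
  x_3 = 0.1437·84 + 0.2276·30 + 0.2805·80 + 1.1851·46 + 0.2527·99 = 120.8697
  x_4 = 0.2692·84 + 0.2672·30 + 0.3207·80 + 0.3109·46 + 1.2304·99 = 192.3976
Output multipliers (column sums of L):
  Chemicals: 1.8849
  Construction: 2.2813
  Healthcare: 2.3460
  Textiles: 2.2119
  Finance: 2.2347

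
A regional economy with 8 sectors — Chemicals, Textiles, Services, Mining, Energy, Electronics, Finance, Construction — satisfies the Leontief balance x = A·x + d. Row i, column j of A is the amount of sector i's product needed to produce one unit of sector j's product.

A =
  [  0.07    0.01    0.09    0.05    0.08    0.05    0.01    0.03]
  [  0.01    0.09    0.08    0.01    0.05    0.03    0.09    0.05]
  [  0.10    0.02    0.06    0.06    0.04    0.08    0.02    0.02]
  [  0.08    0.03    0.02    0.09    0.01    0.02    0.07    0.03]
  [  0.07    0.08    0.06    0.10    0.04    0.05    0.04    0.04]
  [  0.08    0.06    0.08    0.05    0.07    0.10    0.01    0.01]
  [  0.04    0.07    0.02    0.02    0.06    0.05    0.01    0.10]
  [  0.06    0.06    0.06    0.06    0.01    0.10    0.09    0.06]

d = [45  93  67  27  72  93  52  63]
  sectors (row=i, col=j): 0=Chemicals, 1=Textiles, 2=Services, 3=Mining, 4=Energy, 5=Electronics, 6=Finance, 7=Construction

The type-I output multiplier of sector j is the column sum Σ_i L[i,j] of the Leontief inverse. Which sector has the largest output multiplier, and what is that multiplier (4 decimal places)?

Chemicals (1.8889)

Form M = I − A:
  [  0.93   -0.01   -0.09   -0.05   -0.08   -0.05   -0.01   -0.03]
  [ -0.01    0.91   -0.08   -0.01   -0.05   -0.03   -0.09   -0.05]
  [ -0.10   -0.02    0.94   -0.06   -0.04   -0.08   -0.02   -0.02]
  [ -0.08   -0.03   -0.02    0.91   -0.01   -0.02   -0.07   -0.03]
  [ -0.07   -0.08   -0.06   -0.10    0.96   -0.05   -0.04   -0.04]
  [ -0.08   -0.06   -0.08   -0.05   -0.07    0.90   -0.01   -0.01]
  [ -0.04   -0.07   -0.02   -0.02   -0.06   -0.05    0.99   -0.10]
  [ -0.06   -0.06   -0.06   -0.06   -0.01   -0.10   -0.09    0.94]
Leontief inverse L = M⁻¹:
  [  1.1189    0.0401    0.1315    0.0920    0.1111    0.0912    0.0343    0.0529]
  [  0.0520    1.1304    0.1214    0.0445    0.0824    0.0728    0.1205    0.0829]
  [  0.1484    0.0499    1.1032    0.1000    0.0740    0.1215    0.0435    0.0431]
  [  0.1176    0.0570    0.0523    1.1221    0.0368    0.0515    0.0938    0.0558]
  [  0.1226    0.1200    0.1081    0.1452    1.0766    0.0957    0.0756    0.0721]
  [  0.1344    0.0982    0.1311    0.0954    0.1093    1.1479    0.0390    0.0364]
  [  0.0801    0.1064    0.0616    0.0556    0.0885    0.0916    1.0418    0.1269]
  [  0.1150    0.1034    0.1109    0.1037    0.0510    0.1534    0.1234    1.0956]
Total output x = L · d:
  x_0 = 1.1189·45 + 0.0401·93 + 0.1315·67 + 0.0920·27 + 0.1111·72 + 0.0912·93 + 0.0343·52 + 0.0529·63 = 86.9741
  x_1 = 0.0520·45 + 1.1304·93 + 0.1214·67 + 0.0445·27 + 0.0824·72 + 0.0728·93 + 0.1205·52 + 0.0829·63 = 141.0029
  x_2 = 0.1484·45 + 0.0499·93 + 1.1032·67 + 0.1000·27 + 0.0740·72 + 0.1215·93 + 0.0435·52 + 0.0431·63 = 109.5422
  x_3 = 0.1176·45 + 0.0570·93 + 0.0523·67 + 1.1221·27 + 0.0368·72 + 0.0515·93 + 0.0938·52 + 0.0558·63 = 60.2204
  x_4 = 0.1226·45 + 0.1200·93 + 0.1081·67 + 0.1452·27 + 1.0766·72 + 0.0957·93 + 0.0756·52 + 0.0721·63 = 122.7294
  x_5 = 0.1344·45 + 0.0982·93 + 0.1311·67 + 0.0954·27 + 0.1093·72 + 1.1479·93 + 0.0390·52 + 0.0364·63 = 145.4771
  x_6 = 0.0801·45 + 0.1064·93 + 0.0616·67 + 0.0556·27 + 0.0885·72 + 0.0916·93 + 1.0418·52 + 0.1269·63 = 96.1839
  x_7 = 0.1150·45 + 0.1034·93 + 0.1109·67 + 0.1037·27 + 0.0510·72 + 0.1534·93 + 0.1234·52 + 1.0956·63 = 118.3999
Output multipliers (column sums of L):
  Chemicals: 1.8889
  Textiles: 1.7054
  Services: 1.8200
  Mining: 1.7586
  Energy: 1.6297
  Electronics: 1.8256
  Finance: 1.5720
  Construction: 1.5657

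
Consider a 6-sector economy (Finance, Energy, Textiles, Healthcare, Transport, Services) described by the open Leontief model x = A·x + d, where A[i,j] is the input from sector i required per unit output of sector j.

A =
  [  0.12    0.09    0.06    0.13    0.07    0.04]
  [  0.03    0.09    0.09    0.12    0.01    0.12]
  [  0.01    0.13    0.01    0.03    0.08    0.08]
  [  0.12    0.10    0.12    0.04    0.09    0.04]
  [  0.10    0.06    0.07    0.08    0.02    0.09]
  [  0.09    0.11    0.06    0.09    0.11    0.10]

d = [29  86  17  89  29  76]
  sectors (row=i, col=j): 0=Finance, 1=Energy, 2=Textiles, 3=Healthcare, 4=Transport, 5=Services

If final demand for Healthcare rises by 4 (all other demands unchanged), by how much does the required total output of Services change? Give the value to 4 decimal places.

Form M = I − A:
  [  0.88   -0.09   -0.06   -0.13   -0.07   -0.04]
  [ -0.03    0.91   -0.09   -0.12   -0.01   -0.12]
  [ -0.01   -0.13    0.99   -0.03   -0.08   -0.08]
  [ -0.12   -0.10   -0.12    0.96   -0.09   -0.04]
  [ -0.10   -0.06   -0.07   -0.08    0.98   -0.09]
  [ -0.09   -0.11   -0.06   -0.09   -0.11    0.90]
Leontief inverse L = M⁻¹:
  [  1.1990    0.1825    0.1307    0.2106    0.1300    0.1116]
  [  0.0950    1.1784    0.1522    0.1886    0.0699    0.1902]
  [  0.0577    0.1907    1.0580    0.0873    0.1159    0.1375]
  [  0.1896    0.1913    0.1819    1.1198    0.1460    0.1145]
  [  0.1638    0.1394    0.1255    0.1472    1.0742    0.1510]
  [  0.1743    0.2111    0.1357    0.1799    0.1752    1.1846]
Total output x = L · d:
  x_0 = 1.1990·29 + 0.1825·86 + 0.1307·17 + 0.2106·89 + 0.1300·29 + 0.1116·76 = 83.6755
  x_1 = 0.0950·29 + 1.1784·86 + 0.1522·17 + 0.1886·89 + 0.0699·29 + 0.1902·76 = 139.9527
  x_2 = 0.0577·29 + 0.1907·86 + 1.0580·17 + 0.0873·89 + 0.1159·29 + 0.1375·76 = 57.6354
  x_3 = 0.1896·29 + 0.1913·86 + 0.1819·17 + 1.1198·89 + 0.1460·29 + 0.1145·76 = 137.6377
  x_4 = 0.1638·29 + 0.1394·86 + 0.1255·17 + 0.1472·89 + 1.0742·29 + 0.1510·76 = 74.5999
  x_5 = 0.1743·29 + 0.2111·86 + 0.1357·17 + 0.1799·89 + 0.1752·29 + 1.1846·76 = 136.6412
Δx_5 = L[5,3] · Δd_3 = 0.1799 · 4 = 0.7196

0.7196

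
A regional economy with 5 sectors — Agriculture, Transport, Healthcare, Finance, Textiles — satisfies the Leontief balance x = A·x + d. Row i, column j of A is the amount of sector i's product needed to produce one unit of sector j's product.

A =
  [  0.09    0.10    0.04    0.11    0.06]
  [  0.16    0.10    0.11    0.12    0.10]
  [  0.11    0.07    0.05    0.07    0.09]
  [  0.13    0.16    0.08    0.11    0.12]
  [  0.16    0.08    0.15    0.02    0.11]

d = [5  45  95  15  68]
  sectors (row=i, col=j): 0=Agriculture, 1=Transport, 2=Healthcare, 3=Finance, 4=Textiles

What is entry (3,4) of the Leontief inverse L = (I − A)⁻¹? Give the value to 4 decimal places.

L[3,4] = 0.2339

Form M = I − A:
  [  0.91   -0.10   -0.04   -0.11   -0.06]
  [ -0.16    0.90   -0.11   -0.12   -0.10]
  [ -0.11   -0.07    0.95   -0.07   -0.09]
  [ -0.13   -0.16   -0.08    0.89   -0.12]
  [ -0.16   -0.08   -0.15   -0.02    0.89]
Leontief inverse L = M⁻¹:
  [  1.1954    0.1863    0.1091    0.1845    0.1374]
  [  0.3079    1.2196    0.2060    0.2234    0.2087]
  [  0.2092    0.1489    1.1158    0.1373    0.1622]
  [  0.2871    0.2834    0.1843    1.2170    0.2339]
  [  0.2843    0.1746    0.2303    0.1038    1.1997]
Total output x = L · d:
  x_0 = 1.1954·5 + 0.1863·45 + 0.1091·95 + 0.1845·15 + 0.1374·68 = 36.8455
  x_1 = 0.3079·5 + 1.2196·45 + 0.2060·95 + 0.2234·15 + 0.2087·68 = 93.5338
  x_2 = 0.2092·5 + 0.1489·45 + 1.1158·95 + 0.1373·15 + 0.1622·68 = 126.8391
  x_3 = 0.2871·5 + 0.2834·45 + 0.1843·95 + 1.2170·15 + 0.2339·68 = 65.8625
  x_4 = 0.2843·5 + 0.1746·45 + 0.2303·95 + 0.1038·15 + 1.1997·68 = 114.2934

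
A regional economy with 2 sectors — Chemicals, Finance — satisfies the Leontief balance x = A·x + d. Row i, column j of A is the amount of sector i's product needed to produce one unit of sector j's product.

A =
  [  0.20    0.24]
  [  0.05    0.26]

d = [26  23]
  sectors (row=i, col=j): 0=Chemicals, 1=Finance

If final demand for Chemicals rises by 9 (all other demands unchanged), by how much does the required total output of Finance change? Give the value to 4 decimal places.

0.7759

Form M = I − A:
  [  0.80   -0.24]
  [ -0.05    0.74]
Leontief inverse L = M⁻¹:
  [  1.2759    0.4138]
  [  0.0862    1.3793]
Total output x = L · d:
  x_0 = 1.2759·26 + 0.4138·23 = 42.6897
  x_1 = 0.0862·26 + 1.3793·23 = 33.9655
Δx_1 = L[1,0] · Δd_0 = 0.0862 · 9 = 0.7759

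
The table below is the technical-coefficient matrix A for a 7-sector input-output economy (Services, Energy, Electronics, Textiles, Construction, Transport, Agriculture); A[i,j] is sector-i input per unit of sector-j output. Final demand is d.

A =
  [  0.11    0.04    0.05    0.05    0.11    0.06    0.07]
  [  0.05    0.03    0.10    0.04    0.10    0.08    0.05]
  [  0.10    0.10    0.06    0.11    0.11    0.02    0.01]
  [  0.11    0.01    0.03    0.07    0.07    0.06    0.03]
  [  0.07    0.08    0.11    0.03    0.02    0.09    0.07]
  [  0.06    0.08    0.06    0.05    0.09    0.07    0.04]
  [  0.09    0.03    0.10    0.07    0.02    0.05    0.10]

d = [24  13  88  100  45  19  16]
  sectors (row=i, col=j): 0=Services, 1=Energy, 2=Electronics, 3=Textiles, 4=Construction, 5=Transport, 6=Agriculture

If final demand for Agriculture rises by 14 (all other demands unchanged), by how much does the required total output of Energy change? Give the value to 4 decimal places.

1.2984

Form M = I − A:
  [  0.89   -0.04   -0.05   -0.05   -0.11   -0.06   -0.07]
  [ -0.05    0.97   -0.10   -0.04   -0.10   -0.08   -0.05]
  [ -0.10   -0.10    0.94   -0.11   -0.11   -0.02   -0.01]
  [ -0.11   -0.01   -0.03    0.93   -0.07   -0.06   -0.03]
  [ -0.07   -0.08   -0.11   -0.03    0.98   -0.09   -0.07]
  [ -0.06   -0.08   -0.06   -0.05   -0.09    0.93   -0.04]
  [ -0.09   -0.03   -0.10   -0.07   -0.02   -0.05    0.90]
Leontief inverse L = M⁻¹:
  [  1.1885    0.0901    0.1171    0.1027    0.1763    0.1171    0.1211]
  [  0.1211    1.0806    0.1615    0.0913    0.1624    0.1308    0.0927]
  [  0.1809    0.1488    1.1271    0.1640    0.1822    0.0800    0.0581]
  [  0.1723    0.0474    0.0780    1.1105    0.1232    0.1041    0.0681]
  [  0.1441    0.1298    0.1730    0.0852    1.0907    0.1414    0.1143]
  [  0.1291    0.1267    0.1219    0.0984    0.1530    1.1228    0.0835]
  [  0.1668    0.0752    0.1590    0.1253    0.0856    0.0986    1.1452]
Total output x = L · d:
  x_0 = 1.1885·24 + 0.0901·13 + 0.1171·88 + 0.1027·100 + 0.1763·45 + 0.1171·19 + 0.1211·16 = 62.3666
  x_1 = 0.1211·24 + 1.0806·13 + 0.1615·88 + 0.0913·100 + 0.1624·45 + 0.1308·19 + 0.0927·16 = 51.5832
  x_2 = 0.1809·24 + 0.1488·13 + 1.1271·88 + 0.1640·100 + 0.1822·45 + 0.0800·19 + 0.0581·16 = 132.5117
  x_3 = 0.1723·24 + 0.0474·13 + 0.0780·88 + 1.1105·100 + 0.1232·45 + 0.1041·19 + 0.0681·16 = 131.2731
  x_4 = 0.1441·24 + 0.1298·13 + 0.1730·88 + 0.0852·100 + 1.0907·45 + 0.1414·19 + 0.1143·16 = 82.4831
  x_5 = 0.1291·24 + 0.1267·13 + 0.1219·88 + 0.0984·100 + 0.1530·45 + 1.1228·19 + 0.0835·16 = 54.8693
  x_6 = 0.1668·24 + 0.0752·13 + 0.1590·88 + 0.1253·100 + 0.0856·45 + 0.0986·19 + 1.1452·16 = 55.5488
Δx_1 = L[1,6] · Δd_6 = 0.0927 · 14 = 1.2984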